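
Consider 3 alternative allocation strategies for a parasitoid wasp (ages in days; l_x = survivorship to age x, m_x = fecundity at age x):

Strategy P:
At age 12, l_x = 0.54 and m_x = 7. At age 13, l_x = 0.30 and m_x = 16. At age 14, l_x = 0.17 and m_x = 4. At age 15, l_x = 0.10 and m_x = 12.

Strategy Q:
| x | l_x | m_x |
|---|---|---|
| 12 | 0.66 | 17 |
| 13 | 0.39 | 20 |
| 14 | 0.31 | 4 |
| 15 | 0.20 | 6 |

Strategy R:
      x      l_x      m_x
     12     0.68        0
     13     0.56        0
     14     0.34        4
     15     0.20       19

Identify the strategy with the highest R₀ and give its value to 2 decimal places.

21.46

Strategy P: R₀ = 0.54×7 + 0.30×16 + 0.17×4 + 0.10×12 = 10.4600
Strategy Q: R₀ = 0.66×17 + 0.39×20 + 0.31×4 + 0.20×6 = 21.4600
Strategy R: R₀ = 0.68×0 + 0.56×0 + 0.34×4 + 0.20×19 = 5.1600
Highest R₀: strategy Q with 21.4600.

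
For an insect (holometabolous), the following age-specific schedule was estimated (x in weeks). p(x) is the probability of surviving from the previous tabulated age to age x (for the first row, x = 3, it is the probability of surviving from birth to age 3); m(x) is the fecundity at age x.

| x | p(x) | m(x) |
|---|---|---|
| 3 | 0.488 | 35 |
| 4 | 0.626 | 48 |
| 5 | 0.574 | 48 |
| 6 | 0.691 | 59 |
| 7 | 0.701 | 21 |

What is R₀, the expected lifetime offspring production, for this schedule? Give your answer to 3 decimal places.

49.093

Survivorship from birth: l_x = p_3·p_4·…·p_x.
  l_3 = 0.48800
  l_4 = 0.30549
  l_5 = 0.17535
  l_6 = 0.12117
  l_7 = 0.08494
R₀ = Σ l_x m(x):
  age 3: 0.48800 × 35 = 17.0800
  age 4: 0.30549 × 48 = 14.6635
  age 5: 0.17535 × 48 = 8.4168
  age 6: 0.12117 × 59 = 7.1490
  age 7: 0.08494 × 21 = 1.7837
R₀ = 17.0800 + 14.6635 + 8.4168 + 7.1490 + 1.7837 = 49.0931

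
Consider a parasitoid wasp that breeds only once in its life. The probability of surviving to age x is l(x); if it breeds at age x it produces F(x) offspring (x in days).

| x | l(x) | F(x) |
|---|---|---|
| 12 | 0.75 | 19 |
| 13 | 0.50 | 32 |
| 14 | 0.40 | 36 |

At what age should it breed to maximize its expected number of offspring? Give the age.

13

Expected offspring if breeding at age x = l(x) × F(x):
  age 12: 0.75 × 19 = 14.250
  age 13: 0.50 × 32 = 16.000
  age 14: 0.40 × 36 = 14.400
Maximum at age 13 (16.000).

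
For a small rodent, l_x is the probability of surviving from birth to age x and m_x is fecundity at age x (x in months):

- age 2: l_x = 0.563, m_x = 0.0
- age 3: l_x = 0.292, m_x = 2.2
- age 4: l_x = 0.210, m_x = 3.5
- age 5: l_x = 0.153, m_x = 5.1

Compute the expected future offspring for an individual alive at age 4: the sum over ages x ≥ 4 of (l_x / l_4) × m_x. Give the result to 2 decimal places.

7.22

l_4 = 0.210. Conditional survival from age 4 to x is l_x / l_4.
  x=4: (0.210/0.210) × 3.5 = 3.5000
  x=5: (0.153/0.210) × 5.1 = 3.7157
Sum = 3.5000 + 3.7157 = 7.2157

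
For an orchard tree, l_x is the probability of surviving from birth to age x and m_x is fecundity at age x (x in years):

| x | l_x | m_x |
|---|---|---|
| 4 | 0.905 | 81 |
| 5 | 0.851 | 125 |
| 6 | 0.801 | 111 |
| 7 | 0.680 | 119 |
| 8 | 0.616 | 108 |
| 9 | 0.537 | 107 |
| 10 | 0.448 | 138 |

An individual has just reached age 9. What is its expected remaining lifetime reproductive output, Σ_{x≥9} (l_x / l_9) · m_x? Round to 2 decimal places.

222.13

l_9 = 0.537. Conditional survival from age 9 to x is l_x / l_9.
  x=9: (0.537/0.537) × 107 = 107.0000
  x=10: (0.448/0.537) × 138 = 115.1285
Sum = 107.0000 + 115.1285 = 222.1285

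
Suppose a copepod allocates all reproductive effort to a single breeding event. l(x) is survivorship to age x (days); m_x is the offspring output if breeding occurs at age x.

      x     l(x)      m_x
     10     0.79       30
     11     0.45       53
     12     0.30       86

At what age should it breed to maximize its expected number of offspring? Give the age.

Expected offspring if breeding at age x = l(x) × m_x:
  age 10: 0.79 × 30 = 23.700
  age 11: 0.45 × 53 = 23.850
  age 12: 0.30 × 86 = 25.800
Maximum at age 12 (25.800).

12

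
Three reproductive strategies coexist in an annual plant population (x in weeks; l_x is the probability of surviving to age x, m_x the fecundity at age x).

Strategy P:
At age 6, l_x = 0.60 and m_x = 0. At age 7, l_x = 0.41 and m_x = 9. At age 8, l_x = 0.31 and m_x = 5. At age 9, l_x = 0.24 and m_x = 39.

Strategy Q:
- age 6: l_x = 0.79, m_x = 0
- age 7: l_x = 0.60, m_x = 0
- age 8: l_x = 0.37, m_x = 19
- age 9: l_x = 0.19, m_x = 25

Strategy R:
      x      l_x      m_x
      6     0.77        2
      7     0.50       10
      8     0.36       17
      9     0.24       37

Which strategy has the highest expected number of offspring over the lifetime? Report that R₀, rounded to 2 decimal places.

21.54

Strategy P: R₀ = 0.60×0 + 0.41×9 + 0.31×5 + 0.24×39 = 14.6000
Strategy Q: R₀ = 0.79×0 + 0.60×0 + 0.37×19 + 0.19×25 = 11.7800
Strategy R: R₀ = 0.77×2 + 0.50×10 + 0.36×17 + 0.24×37 = 21.5400
Highest R₀: strategy R with 21.5400.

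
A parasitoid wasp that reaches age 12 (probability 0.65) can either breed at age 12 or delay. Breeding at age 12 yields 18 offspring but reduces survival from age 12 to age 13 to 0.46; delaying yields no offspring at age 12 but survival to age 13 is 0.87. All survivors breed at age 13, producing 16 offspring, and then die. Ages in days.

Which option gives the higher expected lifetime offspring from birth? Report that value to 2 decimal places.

breed at age 12: R₀ = 0.65 × (18 + 0.46 × 16) = 0.65 × 25.3600 = 16.4840
delay to age 13: R₀ = 0.65 × (0.87 × 16) = 0.65 × 13.9200 = 9.0480
Higher: breed at age 12 (16.4840).

16.48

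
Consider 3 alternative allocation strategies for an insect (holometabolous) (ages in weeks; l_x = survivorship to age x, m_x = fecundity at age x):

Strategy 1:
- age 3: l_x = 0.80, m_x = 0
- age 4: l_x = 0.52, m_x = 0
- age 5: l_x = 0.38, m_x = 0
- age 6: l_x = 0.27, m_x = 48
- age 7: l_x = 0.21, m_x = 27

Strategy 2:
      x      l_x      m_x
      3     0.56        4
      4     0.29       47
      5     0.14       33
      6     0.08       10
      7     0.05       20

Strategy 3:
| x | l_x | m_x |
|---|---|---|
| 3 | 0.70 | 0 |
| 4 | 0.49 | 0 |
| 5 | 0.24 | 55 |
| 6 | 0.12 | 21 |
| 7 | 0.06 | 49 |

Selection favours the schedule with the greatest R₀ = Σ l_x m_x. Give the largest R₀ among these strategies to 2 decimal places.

22.29

Strategy 1: R₀ = 0.80×0 + 0.52×0 + 0.38×0 + 0.27×48 + 0.21×27 = 18.6300
Strategy 2: R₀ = 0.56×4 + 0.29×47 + 0.14×33 + 0.08×10 + 0.05×20 = 22.2900
Strategy 3: R₀ = 0.70×0 + 0.49×0 + 0.24×55 + 0.12×21 + 0.06×49 = 18.6600
Highest R₀: strategy 2 with 22.2900.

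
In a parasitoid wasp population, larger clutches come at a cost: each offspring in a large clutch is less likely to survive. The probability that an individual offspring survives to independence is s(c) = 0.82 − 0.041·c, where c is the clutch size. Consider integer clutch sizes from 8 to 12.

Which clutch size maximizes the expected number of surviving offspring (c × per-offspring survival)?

10

Expected surviving offspring = c × s(c):
  c=8: 8 × 0.492 = 3.936
  c=9: 9 × 0.451 = 4.059
  c=10: 10 × 0.410 = 4.100
  c=11: 11 × 0.369 = 4.059
  c=12: 12 × 0.328 = 3.936
Maximum at c = 10 (4.100 surviving offspring).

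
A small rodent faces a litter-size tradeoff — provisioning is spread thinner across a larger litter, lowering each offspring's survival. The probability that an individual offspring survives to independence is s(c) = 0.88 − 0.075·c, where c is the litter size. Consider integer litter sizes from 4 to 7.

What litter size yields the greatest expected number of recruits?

6

Expected recruits = c × s(c):
  c=4: 4 × 0.580 = 2.320
  c=5: 5 × 0.505 = 2.525
  c=6: 6 × 0.430 = 2.580
  c=7: 7 × 0.355 = 2.485
Maximum at c = 6 (2.580 recruits).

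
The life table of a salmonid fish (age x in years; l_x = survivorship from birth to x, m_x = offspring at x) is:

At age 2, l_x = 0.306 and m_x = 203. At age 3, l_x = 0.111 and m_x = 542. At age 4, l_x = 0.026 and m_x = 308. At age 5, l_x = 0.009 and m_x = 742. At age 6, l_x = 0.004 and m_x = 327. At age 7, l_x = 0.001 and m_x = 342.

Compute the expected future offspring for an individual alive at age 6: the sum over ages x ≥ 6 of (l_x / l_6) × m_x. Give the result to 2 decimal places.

412.50

l_6 = 0.004. Conditional survival from age 6 to x is l_x / l_6.
  x=6: (0.004/0.004) × 327 = 327.0000
  x=7: (0.001/0.004) × 342 = 85.5000
Sum = 327.0000 + 85.5000 = 412.5000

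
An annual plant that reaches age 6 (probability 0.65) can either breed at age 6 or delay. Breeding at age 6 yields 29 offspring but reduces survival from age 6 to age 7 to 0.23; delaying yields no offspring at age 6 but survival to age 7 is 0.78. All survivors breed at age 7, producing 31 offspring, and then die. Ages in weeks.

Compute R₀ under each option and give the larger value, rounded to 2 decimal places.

breed at age 6: R₀ = 0.65 × (29 + 0.23 × 31) = 0.65 × 36.1300 = 23.4845
delay to age 7: R₀ = 0.65 × (0.78 × 31) = 0.65 × 24.1800 = 15.7170
Higher: breed at age 6 (23.4845).

23.48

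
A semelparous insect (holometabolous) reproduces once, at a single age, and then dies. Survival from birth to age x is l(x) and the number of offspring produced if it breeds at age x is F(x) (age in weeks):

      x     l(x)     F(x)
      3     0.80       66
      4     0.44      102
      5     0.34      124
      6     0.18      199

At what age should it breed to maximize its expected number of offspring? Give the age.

3

Expected offspring if breeding at age x = l(x) × F(x):
  age 3: 0.80 × 66 = 52.800
  age 4: 0.44 × 102 = 44.880
  age 5: 0.34 × 124 = 42.160
  age 6: 0.18 × 199 = 35.820
Maximum at age 3 (52.800).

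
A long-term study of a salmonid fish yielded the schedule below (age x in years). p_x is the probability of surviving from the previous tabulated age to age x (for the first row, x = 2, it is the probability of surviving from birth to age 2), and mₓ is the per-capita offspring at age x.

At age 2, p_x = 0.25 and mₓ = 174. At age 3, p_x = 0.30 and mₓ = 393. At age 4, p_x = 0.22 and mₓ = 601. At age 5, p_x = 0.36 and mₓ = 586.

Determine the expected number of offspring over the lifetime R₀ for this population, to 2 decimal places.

86.37

Survivorship from birth: l_x = p_2·p_3·…·p_x.
  l_2 = 0.25000
  l_3 = 0.07500
  l_4 = 0.01650
  l_5 = 0.00594
R₀ = Σ l_x mₓ:
  age 2: 0.25000 × 174 = 43.5000
  age 3: 0.07500 × 393 = 29.4750
  age 4: 0.01650 × 601 = 9.9165
  age 5: 0.00594 × 586 = 3.4808
R₀ = 43.5000 + 29.4750 + 9.9165 + 3.4808 = 86.3723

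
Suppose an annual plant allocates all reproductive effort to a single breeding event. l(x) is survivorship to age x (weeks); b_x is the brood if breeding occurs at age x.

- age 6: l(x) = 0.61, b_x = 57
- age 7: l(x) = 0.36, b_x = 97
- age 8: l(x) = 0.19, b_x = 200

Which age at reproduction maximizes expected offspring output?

8

Expected offspring if breeding at age x = l(x) × b_x:
  age 6: 0.61 × 57 = 34.770
  age 7: 0.36 × 97 = 34.920
  age 8: 0.19 × 200 = 38.000
Maximum at age 8 (38.000).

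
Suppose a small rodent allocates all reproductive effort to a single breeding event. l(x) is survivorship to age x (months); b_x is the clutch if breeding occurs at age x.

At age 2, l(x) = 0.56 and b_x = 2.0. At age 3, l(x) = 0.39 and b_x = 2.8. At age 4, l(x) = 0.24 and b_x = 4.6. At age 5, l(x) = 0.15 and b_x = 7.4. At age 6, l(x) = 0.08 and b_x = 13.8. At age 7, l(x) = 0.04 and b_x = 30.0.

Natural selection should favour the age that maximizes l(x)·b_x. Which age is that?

Expected offspring if breeding at age x = l(x) × b_x:
  age 2: 0.56 × 2.0 = 1.120
  age 3: 0.39 × 2.8 = 1.092
  age 4: 0.24 × 4.6 = 1.104
  age 5: 0.15 × 7.4 = 1.110
  age 6: 0.08 × 13.8 = 1.104
  age 7: 0.04 × 30.0 = 1.200
Maximum at age 7 (1.200).

7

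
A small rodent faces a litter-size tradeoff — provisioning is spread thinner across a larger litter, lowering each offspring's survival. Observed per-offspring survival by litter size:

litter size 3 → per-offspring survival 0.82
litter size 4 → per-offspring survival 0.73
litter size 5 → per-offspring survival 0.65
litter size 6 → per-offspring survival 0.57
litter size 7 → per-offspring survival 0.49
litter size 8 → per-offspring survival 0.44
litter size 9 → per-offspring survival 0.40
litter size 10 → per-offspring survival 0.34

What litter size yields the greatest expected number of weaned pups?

Expected weaned pups = c × s(c):
  c=3: 3 × 0.82 = 2.460
  c=4: 4 × 0.73 = 2.920
  c=5: 5 × 0.65 = 3.250
  c=6: 6 × 0.57 = 3.420
  c=7: 7 × 0.49 = 3.430
  c=8: 8 × 0.44 = 3.520
  c=9: 9 × 0.40 = 3.600
  c=10: 10 × 0.34 = 3.400
Maximum at c = 9 (3.600 weaned pups).

9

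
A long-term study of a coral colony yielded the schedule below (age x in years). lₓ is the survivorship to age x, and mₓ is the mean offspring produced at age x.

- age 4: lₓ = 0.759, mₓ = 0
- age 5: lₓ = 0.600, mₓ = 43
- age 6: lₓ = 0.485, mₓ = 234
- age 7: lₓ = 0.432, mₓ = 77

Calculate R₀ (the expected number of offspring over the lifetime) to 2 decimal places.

R₀ = Σ lₓ mₓ:
  age 4: 0.759 × 0 = 0.0000
  age 5: 0.600 × 43 = 25.8000
  age 6: 0.485 × 234 = 113.4900
  age 7: 0.432 × 77 = 33.2640
R₀ = 0.0000 + 25.8000 + 113.4900 + 33.2640 = 172.5540

172.55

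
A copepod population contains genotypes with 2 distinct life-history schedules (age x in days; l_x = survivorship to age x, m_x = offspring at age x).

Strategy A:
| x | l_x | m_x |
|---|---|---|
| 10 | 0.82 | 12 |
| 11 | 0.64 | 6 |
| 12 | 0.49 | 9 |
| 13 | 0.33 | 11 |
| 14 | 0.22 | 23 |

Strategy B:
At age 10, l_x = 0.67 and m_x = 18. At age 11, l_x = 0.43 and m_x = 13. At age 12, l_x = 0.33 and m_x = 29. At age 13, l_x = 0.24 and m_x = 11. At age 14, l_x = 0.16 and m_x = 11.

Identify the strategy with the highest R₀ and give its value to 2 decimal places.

Strategy A: R₀ = 0.82×12 + 0.64×6 + 0.49×9 + 0.33×11 + 0.22×23 = 26.7800
Strategy B: R₀ = 0.67×18 + 0.43×13 + 0.33×29 + 0.24×11 + 0.16×11 = 31.6200
Highest R₀: strategy B with 31.6200.

31.62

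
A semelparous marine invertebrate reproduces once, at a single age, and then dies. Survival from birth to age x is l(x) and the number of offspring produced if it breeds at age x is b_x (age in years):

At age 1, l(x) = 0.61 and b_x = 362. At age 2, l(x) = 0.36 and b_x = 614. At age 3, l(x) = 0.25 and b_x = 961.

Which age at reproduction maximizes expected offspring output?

Expected offspring if breeding at age x = l(x) × b_x:
  age 1: 0.61 × 362 = 220.820
  age 2: 0.36 × 614 = 221.040
  age 3: 0.25 × 961 = 240.250
Maximum at age 3 (240.250).

3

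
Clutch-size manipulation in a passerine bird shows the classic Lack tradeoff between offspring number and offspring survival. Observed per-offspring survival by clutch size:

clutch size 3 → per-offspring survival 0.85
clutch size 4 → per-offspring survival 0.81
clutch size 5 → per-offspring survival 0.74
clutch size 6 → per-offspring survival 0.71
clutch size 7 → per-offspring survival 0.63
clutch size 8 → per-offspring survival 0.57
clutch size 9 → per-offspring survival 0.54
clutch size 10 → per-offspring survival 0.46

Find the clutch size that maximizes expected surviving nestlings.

9

Expected surviving nestlings = c × s(c):
  c=3: 3 × 0.85 = 2.550
  c=4: 4 × 0.81 = 3.240
  c=5: 5 × 0.74 = 3.700
  c=6: 6 × 0.71 = 4.260
  c=7: 7 × 0.63 = 4.410
  c=8: 8 × 0.57 = 4.560
  c=9: 9 × 0.54 = 4.860
  c=10: 10 × 0.46 = 4.600
Maximum at c = 9 (4.860 surviving nestlings).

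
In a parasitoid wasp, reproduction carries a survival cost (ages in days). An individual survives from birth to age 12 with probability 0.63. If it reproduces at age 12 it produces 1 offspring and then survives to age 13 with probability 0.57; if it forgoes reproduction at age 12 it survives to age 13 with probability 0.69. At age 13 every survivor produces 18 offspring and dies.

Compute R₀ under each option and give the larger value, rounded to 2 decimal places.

7.82

breed at age 12: R₀ = 0.63 × (1 + 0.57 × 18) = 0.63 × 11.2600 = 7.0938
delay to age 13: R₀ = 0.63 × (0.69 × 18) = 0.63 × 12.4200 = 7.8246
Higher: delay to age 13 (7.8246).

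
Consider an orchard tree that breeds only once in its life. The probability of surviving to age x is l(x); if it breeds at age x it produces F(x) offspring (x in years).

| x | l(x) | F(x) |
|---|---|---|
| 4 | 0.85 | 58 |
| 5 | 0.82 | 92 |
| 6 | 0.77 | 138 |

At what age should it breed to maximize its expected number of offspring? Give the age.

6

Expected offspring if breeding at age x = l(x) × F(x):
  age 4: 0.85 × 58 = 49.300
  age 5: 0.82 × 92 = 75.440
  age 6: 0.77 × 138 = 106.260
Maximum at age 6 (106.260).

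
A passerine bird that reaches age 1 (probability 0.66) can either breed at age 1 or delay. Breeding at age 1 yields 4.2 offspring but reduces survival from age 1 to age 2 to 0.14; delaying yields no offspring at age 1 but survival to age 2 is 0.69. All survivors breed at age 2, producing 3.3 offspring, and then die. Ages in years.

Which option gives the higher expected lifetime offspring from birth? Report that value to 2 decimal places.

3.08

breed at age 1: R₀ = 0.66 × (4.2 + 0.14 × 3.3) = 0.66 × 4.6620 = 3.0769
delay to age 2: R₀ = 0.66 × (0.69 × 3.3) = 0.66 × 2.2770 = 1.5028
Higher: breed at age 1 (3.0769).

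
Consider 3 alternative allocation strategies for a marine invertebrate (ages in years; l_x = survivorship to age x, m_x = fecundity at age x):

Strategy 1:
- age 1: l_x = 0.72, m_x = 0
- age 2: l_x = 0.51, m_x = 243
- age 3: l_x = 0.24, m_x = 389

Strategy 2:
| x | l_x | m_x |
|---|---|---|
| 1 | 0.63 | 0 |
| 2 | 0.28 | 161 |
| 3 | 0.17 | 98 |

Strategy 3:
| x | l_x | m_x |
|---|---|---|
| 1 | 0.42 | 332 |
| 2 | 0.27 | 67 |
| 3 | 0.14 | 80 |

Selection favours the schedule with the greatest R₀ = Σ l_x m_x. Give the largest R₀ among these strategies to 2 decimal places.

217.29

Strategy 1: R₀ = 0.72×0 + 0.51×243 + 0.24×389 = 217.2900
Strategy 2: R₀ = 0.63×0 + 0.28×161 + 0.17×98 = 61.7400
Strategy 3: R₀ = 0.42×332 + 0.27×67 + 0.14×80 = 168.7300
Highest R₀: strategy 1 with 217.2900.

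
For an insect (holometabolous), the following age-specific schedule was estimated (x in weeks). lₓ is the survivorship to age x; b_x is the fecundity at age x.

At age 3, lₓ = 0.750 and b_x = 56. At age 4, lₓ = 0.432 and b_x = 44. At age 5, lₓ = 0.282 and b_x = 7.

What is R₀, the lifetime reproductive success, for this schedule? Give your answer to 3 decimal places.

R₀ = Σ lₓ b_x:
  age 3: 0.750 × 56 = 42.0000
  age 4: 0.432 × 44 = 19.0080
  age 5: 0.282 × 7 = 1.9740
R₀ = 42.0000 + 19.0080 + 1.9740 = 62.9820

62.982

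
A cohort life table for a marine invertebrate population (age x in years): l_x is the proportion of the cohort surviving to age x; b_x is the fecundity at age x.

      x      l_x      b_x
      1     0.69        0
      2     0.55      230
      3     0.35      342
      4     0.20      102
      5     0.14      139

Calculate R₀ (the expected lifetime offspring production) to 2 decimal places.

R₀ = Σ l_x b_x:
  age 1: 0.69 × 0 = 0.0000
  age 2: 0.55 × 230 = 126.5000
  age 3: 0.35 × 342 = 119.7000
  age 4: 0.20 × 102 = 20.4000
  age 5: 0.14 × 139 = 19.4600
R₀ = 0.0000 + 126.5000 + 119.7000 + 20.4000 + 19.4600 = 286.0600

286.06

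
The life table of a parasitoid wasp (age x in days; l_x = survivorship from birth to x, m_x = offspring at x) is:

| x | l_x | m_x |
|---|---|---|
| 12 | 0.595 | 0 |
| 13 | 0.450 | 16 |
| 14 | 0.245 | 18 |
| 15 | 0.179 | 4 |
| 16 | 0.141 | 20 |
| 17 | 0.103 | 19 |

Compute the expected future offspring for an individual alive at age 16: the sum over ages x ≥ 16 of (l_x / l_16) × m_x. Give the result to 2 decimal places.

33.88

l_16 = 0.141. Conditional survival from age 16 to x is l_x / l_16.
  x=16: (0.141/0.141) × 20 = 20.0000
  x=17: (0.103/0.141) × 19 = 13.8794
Sum = 20.0000 + 13.8794 = 33.8794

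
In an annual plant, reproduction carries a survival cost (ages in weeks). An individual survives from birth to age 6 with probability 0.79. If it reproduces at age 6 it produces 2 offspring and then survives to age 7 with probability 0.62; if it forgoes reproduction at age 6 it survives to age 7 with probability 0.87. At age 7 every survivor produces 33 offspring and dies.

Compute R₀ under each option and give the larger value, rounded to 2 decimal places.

22.68

breed at age 6: R₀ = 0.79 × (2 + 0.62 × 33) = 0.79 × 22.4600 = 17.7434
delay to age 7: R₀ = 0.79 × (0.87 × 33) = 0.79 × 28.7100 = 22.6809
Higher: delay to age 7 (22.6809).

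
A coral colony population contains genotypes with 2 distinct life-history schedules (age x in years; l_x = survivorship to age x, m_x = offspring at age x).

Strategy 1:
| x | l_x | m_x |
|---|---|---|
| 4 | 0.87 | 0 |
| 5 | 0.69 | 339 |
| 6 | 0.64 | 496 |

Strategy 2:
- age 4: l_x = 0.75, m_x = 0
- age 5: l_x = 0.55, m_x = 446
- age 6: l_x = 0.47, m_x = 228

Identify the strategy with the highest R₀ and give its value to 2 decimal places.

Strategy 1: R₀ = 0.87×0 + 0.69×339 + 0.64×496 = 551.3500
Strategy 2: R₀ = 0.75×0 + 0.55×446 + 0.47×228 = 352.4600
Highest R₀: strategy 1 with 551.3500.

551.35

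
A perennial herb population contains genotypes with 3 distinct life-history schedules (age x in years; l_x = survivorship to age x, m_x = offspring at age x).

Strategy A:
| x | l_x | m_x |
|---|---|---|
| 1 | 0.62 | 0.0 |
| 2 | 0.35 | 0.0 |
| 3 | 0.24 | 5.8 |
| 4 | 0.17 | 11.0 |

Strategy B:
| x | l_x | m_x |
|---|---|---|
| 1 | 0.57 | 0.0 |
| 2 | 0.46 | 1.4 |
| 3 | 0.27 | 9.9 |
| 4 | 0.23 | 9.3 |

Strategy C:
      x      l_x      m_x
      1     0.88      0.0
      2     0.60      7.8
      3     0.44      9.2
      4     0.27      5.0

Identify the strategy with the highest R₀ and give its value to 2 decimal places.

10.08

Strategy A: R₀ = 0.62×0.0 + 0.35×0.0 + 0.24×5.8 + 0.17×11.0 = 3.2620
Strategy B: R₀ = 0.57×0.0 + 0.46×1.4 + 0.27×9.9 + 0.23×9.3 = 5.4560
Strategy C: R₀ = 0.88×0.0 + 0.60×7.8 + 0.44×9.2 + 0.27×5.0 = 10.0780
Highest R₀: strategy C with 10.0780.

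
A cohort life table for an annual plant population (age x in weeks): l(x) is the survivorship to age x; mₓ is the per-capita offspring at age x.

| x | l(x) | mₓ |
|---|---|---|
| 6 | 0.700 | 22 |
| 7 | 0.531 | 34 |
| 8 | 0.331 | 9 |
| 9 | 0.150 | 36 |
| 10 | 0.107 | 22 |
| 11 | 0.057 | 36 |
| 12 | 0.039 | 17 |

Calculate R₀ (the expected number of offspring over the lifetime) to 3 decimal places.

R₀ = Σ l(x) mₓ:
  age 6: 0.700 × 22 = 15.4000
  age 7: 0.531 × 34 = 18.0540
  age 8: 0.331 × 9 = 2.9790
  age 9: 0.150 × 36 = 5.4000
  age 10: 0.107 × 22 = 2.3540
  age 11: 0.057 × 36 = 2.0520
  age 12: 0.039 × 17 = 0.6630
R₀ = 15.4000 + 18.0540 + 2.9790 + 5.4000 + 2.3540 + 2.0520 + 0.6630 = 46.9020

46.902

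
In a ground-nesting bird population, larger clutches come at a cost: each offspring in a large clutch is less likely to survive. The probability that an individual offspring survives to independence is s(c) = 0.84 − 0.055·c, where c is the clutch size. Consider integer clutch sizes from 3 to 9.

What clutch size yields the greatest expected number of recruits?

Expected recruits = c × s(c):
  c=3: 3 × 0.675 = 2.025
  c=4: 4 × 0.620 = 2.480
  c=5: 5 × 0.565 = 2.825
  c=6: 6 × 0.510 = 3.060
  c=7: 7 × 0.455 = 3.185
  c=8: 8 × 0.400 = 3.200
  c=9: 9 × 0.345 = 3.105
Maximum at c = 8 (3.200 recruits).

8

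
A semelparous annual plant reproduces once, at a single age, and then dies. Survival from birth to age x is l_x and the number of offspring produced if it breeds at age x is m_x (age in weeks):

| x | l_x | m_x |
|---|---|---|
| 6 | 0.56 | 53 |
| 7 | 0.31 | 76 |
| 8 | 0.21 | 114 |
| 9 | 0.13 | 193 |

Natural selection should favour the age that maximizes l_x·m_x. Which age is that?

Expected offspring if breeding at age x = l_x × m_x:
  age 6: 0.56 × 53 = 29.680
  age 7: 0.31 × 76 = 23.560
  age 8: 0.21 × 114 = 23.940
  age 9: 0.13 × 193 = 25.090
Maximum at age 6 (29.680).

6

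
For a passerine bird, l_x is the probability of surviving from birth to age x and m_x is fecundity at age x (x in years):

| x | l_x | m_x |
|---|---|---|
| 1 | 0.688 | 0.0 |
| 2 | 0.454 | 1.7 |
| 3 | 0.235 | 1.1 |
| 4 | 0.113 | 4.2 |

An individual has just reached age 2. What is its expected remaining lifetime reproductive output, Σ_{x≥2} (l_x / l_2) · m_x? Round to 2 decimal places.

l_2 = 0.454. Conditional survival from age 2 to x is l_x / l_2.
  x=2: (0.454/0.454) × 1.7 = 1.7000
  x=3: (0.235/0.454) × 1.1 = 0.5694
  x=4: (0.113/0.454) × 4.2 = 1.0454
Sum = 1.7000 + 0.5694 + 1.0454 = 3.3148

3.31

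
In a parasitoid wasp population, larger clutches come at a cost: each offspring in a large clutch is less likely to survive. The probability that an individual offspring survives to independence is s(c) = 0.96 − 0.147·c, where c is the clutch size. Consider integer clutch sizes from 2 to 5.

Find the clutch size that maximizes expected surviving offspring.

Expected surviving offspring = c × s(c):
  c=2: 2 × 0.666 = 1.332
  c=3: 3 × 0.519 = 1.557
  c=4: 4 × 0.372 = 1.488
  c=5: 5 × 0.225 = 1.125
Maximum at c = 3 (1.557 surviving offspring).

3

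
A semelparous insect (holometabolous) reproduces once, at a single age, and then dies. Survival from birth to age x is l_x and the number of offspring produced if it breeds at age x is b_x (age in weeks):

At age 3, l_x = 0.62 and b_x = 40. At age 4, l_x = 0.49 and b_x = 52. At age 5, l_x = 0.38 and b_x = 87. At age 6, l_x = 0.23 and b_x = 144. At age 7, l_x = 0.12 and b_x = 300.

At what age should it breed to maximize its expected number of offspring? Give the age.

Expected offspring if breeding at age x = l_x × b_x:
  age 3: 0.62 × 40 = 24.800
  age 4: 0.49 × 52 = 25.480
  age 5: 0.38 × 87 = 33.060
  age 6: 0.23 × 144 = 33.120
  age 7: 0.12 × 300 = 36.000
Maximum at age 7 (36.000).

7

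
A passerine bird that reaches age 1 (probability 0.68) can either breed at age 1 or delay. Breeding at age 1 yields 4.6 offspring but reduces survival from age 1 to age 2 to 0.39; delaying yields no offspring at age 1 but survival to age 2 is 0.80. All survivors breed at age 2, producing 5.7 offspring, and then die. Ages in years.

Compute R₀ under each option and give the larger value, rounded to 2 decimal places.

4.64

breed at age 1: R₀ = 0.68 × (4.6 + 0.39 × 5.7) = 0.68 × 6.8230 = 4.6396
delay to age 2: R₀ = 0.68 × (0.80 × 5.7) = 0.68 × 4.5600 = 3.1008
Higher: breed at age 1 (4.6396).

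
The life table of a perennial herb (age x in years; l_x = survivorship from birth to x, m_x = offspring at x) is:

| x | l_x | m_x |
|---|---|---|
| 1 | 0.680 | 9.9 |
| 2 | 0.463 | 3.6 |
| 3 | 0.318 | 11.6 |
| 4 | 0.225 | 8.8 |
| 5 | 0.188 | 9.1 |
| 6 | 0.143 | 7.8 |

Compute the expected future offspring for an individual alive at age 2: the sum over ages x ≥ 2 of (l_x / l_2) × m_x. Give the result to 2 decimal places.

l_2 = 0.463. Conditional survival from age 2 to x is l_x / l_2.
  x=2: (0.463/0.463) × 3.6 = 3.6000
  x=3: (0.318/0.463) × 11.6 = 7.9672
  x=4: (0.225/0.463) × 8.8 = 4.2765
  x=5: (0.188/0.463) × 9.1 = 3.6950
  x=6: (0.143/0.463) × 7.8 = 2.4091
Sum = 3.6000 + 7.9672 + 4.2765 + 3.6950 + 2.4091 = 21.9477

21.95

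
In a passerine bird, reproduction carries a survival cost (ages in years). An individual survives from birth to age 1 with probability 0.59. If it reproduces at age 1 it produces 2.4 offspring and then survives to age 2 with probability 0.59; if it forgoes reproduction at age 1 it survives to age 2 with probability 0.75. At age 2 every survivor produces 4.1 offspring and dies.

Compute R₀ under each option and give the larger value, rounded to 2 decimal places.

breed at age 1: R₀ = 0.59 × (2.4 + 0.59 × 4.1) = 0.59 × 4.8190 = 2.8432
delay to age 2: R₀ = 0.59 × (0.75 × 4.1) = 0.59 × 3.0750 = 1.8142
Higher: breed at age 1 (2.8432).

2.84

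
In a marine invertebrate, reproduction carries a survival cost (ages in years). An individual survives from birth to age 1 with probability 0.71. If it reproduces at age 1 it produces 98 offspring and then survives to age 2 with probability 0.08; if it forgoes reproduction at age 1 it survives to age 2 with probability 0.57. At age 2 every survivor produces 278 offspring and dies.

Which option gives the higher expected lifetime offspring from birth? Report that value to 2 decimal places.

breed at age 1: R₀ = 0.71 × (98 + 0.08 × 278) = 0.71 × 120.2400 = 85.3704
delay to age 2: R₀ = 0.71 × (0.57 × 278) = 0.71 × 158.4600 = 112.5066
Higher: delay to age 2 (112.5066).

112.51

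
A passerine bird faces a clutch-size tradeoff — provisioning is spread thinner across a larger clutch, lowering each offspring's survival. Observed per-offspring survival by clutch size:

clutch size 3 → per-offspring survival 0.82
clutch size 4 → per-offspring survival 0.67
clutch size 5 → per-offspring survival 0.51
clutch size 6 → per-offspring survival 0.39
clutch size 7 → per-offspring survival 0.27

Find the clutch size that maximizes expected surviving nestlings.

4

Expected surviving nestlings = c × s(c):
  c=3: 3 × 0.82 = 2.460
  c=4: 4 × 0.67 = 2.680
  c=5: 5 × 0.51 = 2.550
  c=6: 6 × 0.39 = 2.340
  c=7: 7 × 0.27 = 1.890
Maximum at c = 4 (2.680 surviving nestlings).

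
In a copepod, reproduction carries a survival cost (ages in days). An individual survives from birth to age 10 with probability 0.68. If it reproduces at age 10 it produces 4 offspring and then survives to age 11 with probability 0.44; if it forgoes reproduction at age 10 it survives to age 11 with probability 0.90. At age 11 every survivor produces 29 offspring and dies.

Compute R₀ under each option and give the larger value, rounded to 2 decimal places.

17.75

breed at age 10: R₀ = 0.68 × (4 + 0.44 × 29) = 0.68 × 16.7600 = 11.3968
delay to age 11: R₀ = 0.68 × (0.90 × 29) = 0.68 × 26.1000 = 17.7480
Higher: delay to age 11 (17.7480).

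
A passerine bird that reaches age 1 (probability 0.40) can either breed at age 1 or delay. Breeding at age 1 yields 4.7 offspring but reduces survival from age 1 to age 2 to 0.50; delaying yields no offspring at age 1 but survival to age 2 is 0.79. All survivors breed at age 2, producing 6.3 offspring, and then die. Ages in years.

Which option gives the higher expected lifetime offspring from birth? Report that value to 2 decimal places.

breed at age 1: R₀ = 0.40 × (4.7 + 0.50 × 6.3) = 0.40 × 7.8500 = 3.1400
delay to age 2: R₀ = 0.40 × (0.79 × 6.3) = 0.40 × 4.9770 = 1.9908
Higher: breed at age 1 (3.1400).

3.14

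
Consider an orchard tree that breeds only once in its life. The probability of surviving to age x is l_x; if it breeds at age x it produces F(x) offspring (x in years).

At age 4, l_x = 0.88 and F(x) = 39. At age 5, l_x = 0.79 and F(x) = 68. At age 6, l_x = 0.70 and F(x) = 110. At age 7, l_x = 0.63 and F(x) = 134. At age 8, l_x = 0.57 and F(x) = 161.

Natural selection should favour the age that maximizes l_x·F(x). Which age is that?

Expected offspring if breeding at age x = l_x × F(x):
  age 4: 0.88 × 39 = 34.320
  age 5: 0.79 × 68 = 53.720
  age 6: 0.70 × 110 = 77.000
  age 7: 0.63 × 134 = 84.420
  age 8: 0.57 × 161 = 91.770
Maximum at age 8 (91.770).

8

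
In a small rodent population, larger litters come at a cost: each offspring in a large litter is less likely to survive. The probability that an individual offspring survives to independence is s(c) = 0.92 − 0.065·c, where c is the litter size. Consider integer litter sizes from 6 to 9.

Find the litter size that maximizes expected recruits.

Expected recruits = c × s(c):
  c=6: 6 × 0.530 = 3.180
  c=7: 7 × 0.465 = 3.255
  c=8: 8 × 0.400 = 3.200
  c=9: 9 × 0.335 = 3.015
Maximum at c = 7 (3.255 recruits).

7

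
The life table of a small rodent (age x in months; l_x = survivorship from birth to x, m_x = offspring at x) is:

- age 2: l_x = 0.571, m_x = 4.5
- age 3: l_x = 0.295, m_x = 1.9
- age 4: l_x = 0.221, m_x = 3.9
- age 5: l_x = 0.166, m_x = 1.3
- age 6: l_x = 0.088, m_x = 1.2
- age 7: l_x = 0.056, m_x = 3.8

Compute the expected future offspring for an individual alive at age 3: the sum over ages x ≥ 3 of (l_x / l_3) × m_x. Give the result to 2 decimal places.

l_3 = 0.295. Conditional survival from age 3 to x is l_x / l_3.
  x=3: (0.295/0.295) × 1.9 = 1.9000
  x=4: (0.221/0.295) × 3.9 = 2.9217
  x=5: (0.166/0.295) × 1.3 = 0.7315
  x=6: (0.088/0.295) × 1.2 = 0.3580
  x=7: (0.056/0.295) × 3.8 = 0.7214
Sum = 1.9000 + 2.9217 + 0.7315 + 0.3580 + 0.7214 = 6.6325

6.63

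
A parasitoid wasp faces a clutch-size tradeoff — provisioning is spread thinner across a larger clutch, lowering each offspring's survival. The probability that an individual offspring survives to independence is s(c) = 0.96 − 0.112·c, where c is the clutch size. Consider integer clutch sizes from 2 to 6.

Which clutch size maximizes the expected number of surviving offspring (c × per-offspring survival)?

Expected surviving offspring = c × s(c):
  c=2: 2 × 0.736 = 1.472
  c=3: 3 × 0.624 = 1.872
  c=4: 4 × 0.512 = 2.048
  c=5: 5 × 0.400 = 2.000
  c=6: 6 × 0.288 = 1.728
Maximum at c = 4 (2.048 surviving offspring).

4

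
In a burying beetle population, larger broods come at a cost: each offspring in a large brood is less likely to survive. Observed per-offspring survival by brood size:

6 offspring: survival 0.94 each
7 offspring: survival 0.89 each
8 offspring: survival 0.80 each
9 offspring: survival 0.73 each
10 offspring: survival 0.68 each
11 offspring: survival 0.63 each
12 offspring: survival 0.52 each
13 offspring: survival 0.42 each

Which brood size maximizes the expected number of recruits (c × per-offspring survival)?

11

Expected recruits = c × s(c):
  c=6: 6 × 0.94 = 5.640
  c=7: 7 × 0.89 = 6.230
  c=8: 8 × 0.80 = 6.400
  c=9: 9 × 0.73 = 6.570
  c=10: 10 × 0.68 = 6.800
  c=11: 11 × 0.63 = 6.930
  c=12: 12 × 0.52 = 6.240
  c=13: 13 × 0.42 = 5.460
Maximum at c = 11 (6.930 recruits).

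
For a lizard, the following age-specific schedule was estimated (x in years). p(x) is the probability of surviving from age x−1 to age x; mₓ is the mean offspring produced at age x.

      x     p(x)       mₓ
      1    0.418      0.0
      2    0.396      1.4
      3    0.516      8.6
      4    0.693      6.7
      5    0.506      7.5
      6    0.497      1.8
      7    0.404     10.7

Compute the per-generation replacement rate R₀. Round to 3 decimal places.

Survivorship from birth: l_x = p_1·p_2·…·p_x.
  l_1 = 0.41800
  l_2 = 0.16553
  l_3 = 0.08541
  l_4 = 0.05919
  l_5 = 0.02995
  l_6 = 0.01489
  l_7 = 0.00601
R₀ = Σ l_x mₓ:
  age 1: 0.41800 × 0.0 = 0.0000
  age 2: 0.16553 × 1.4 = 0.2317
  age 3: 0.08541 × 8.6 = 0.7345
  age 4: 0.05919 × 6.7 = 0.3966
  age 5: 0.02995 × 7.5 = 0.2246
  age 6: 0.01489 × 1.8 = 0.0268
  age 7: 0.00601 × 10.7 = 0.0643
R₀ = 0.0000 + 0.2317 + 0.7345 + 0.3966 + 0.2246 + 0.0268 + 0.0643 = 1.6786

1.679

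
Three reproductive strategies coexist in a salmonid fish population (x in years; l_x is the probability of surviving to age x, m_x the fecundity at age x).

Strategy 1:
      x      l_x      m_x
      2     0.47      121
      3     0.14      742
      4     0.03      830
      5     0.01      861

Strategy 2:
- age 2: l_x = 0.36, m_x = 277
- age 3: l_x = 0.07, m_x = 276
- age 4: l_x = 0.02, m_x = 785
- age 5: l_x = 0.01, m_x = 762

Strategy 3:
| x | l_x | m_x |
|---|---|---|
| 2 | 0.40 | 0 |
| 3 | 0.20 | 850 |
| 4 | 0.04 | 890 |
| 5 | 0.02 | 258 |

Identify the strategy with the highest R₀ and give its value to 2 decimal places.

210.76

Strategy 1: R₀ = 0.47×121 + 0.14×742 + 0.03×830 + 0.01×861 = 194.2600
Strategy 2: R₀ = 0.36×277 + 0.07×276 + 0.02×785 + 0.01×762 = 142.3600
Strategy 3: R₀ = 0.40×0 + 0.20×850 + 0.04×890 + 0.02×258 = 210.7600
Highest R₀: strategy 3 with 210.7600.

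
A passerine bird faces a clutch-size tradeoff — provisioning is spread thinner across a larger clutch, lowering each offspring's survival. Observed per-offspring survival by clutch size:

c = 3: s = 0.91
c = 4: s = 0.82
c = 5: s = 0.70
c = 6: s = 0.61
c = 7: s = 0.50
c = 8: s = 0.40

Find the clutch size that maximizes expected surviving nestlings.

Expected surviving nestlings = c × s(c):
  c=3: 3 × 0.91 = 2.730
  c=4: 4 × 0.82 = 3.280
  c=5: 5 × 0.70 = 3.500
  c=6: 6 × 0.61 = 3.660
  c=7: 7 × 0.50 = 3.500
  c=8: 8 × 0.40 = 3.200
Maximum at c = 6 (3.660 surviving nestlings).

6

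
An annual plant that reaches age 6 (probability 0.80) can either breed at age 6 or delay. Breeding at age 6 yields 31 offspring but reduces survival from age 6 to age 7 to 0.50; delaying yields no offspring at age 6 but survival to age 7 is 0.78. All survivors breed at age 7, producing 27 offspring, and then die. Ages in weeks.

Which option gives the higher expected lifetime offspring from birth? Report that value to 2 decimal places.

breed at age 6: R₀ = 0.80 × (31 + 0.50 × 27) = 0.80 × 44.5000 = 35.6000
delay to age 7: R₀ = 0.80 × (0.78 × 27) = 0.80 × 21.0600 = 16.8480
Higher: breed at age 6 (35.6000).

35.60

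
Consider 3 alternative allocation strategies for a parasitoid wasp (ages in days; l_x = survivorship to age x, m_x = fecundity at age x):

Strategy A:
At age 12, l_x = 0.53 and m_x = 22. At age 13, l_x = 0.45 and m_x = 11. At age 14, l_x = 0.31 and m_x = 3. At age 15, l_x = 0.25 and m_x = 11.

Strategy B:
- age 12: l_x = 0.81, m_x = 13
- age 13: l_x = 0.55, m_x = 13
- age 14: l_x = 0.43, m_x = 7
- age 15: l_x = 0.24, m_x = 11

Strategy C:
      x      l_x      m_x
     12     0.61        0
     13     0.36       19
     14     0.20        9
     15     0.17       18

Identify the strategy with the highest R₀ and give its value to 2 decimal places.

Strategy A: R₀ = 0.53×22 + 0.45×11 + 0.31×3 + 0.25×11 = 20.2900
Strategy B: R₀ = 0.81×13 + 0.55×13 + 0.43×7 + 0.24×11 = 23.3300
Strategy C: R₀ = 0.61×0 + 0.36×19 + 0.20×9 + 0.17×18 = 11.7000
Highest R₀: strategy B with 23.3300.

23.33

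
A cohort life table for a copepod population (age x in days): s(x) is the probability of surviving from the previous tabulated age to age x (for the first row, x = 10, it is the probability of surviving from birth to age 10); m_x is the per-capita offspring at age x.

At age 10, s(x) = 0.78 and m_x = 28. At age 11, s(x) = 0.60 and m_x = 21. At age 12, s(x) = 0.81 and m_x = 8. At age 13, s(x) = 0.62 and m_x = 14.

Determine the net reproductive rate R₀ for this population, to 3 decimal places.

37.991

Survivorship from birth: l_x = s_10·s_11·…·s_x.
  l_10 = 0.78000
  l_11 = 0.46800
  l_12 = 0.37908
  l_13 = 0.23503
R₀ = Σ l_x m_x:
  age 10: 0.78000 × 28 = 21.8400
  age 11: 0.46800 × 21 = 9.8280
  age 12: 0.37908 × 8 = 3.0326
  age 13: 0.23503 × 14 = 3.2904
R₀ = 21.8400 + 9.8280 + 3.0326 + 3.2904 = 37.9911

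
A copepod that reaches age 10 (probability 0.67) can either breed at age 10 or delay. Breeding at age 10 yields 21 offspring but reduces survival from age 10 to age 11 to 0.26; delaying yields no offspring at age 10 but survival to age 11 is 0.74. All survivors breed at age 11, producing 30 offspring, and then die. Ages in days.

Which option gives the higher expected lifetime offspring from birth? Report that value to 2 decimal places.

19.30

breed at age 10: R₀ = 0.67 × (21 + 0.26 × 30) = 0.67 × 28.8000 = 19.2960
delay to age 11: R₀ = 0.67 × (0.74 × 30) = 0.67 × 22.2000 = 14.8740
Higher: breed at age 10 (19.2960).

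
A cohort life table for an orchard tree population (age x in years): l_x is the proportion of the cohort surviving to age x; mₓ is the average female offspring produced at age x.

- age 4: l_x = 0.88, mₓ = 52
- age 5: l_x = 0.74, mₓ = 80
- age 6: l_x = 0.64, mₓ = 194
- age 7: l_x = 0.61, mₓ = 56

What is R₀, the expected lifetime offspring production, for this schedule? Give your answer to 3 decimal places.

R₀ = Σ l_x mₓ:
  age 4: 0.88 × 52 = 45.7600
  age 5: 0.74 × 80 = 59.2000
  age 6: 0.64 × 194 = 124.1600
  age 7: 0.61 × 56 = 34.1600
R₀ = 45.7600 + 59.2000 + 124.1600 + 34.1600 = 263.2800

263.280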